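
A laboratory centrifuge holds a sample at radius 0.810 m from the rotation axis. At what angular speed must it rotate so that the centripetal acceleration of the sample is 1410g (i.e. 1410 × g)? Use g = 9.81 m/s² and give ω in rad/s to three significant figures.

131 rad/s

Centripetal acceleration a_c = ω²r. Setting ω²r = 1410g:
ω = √(1410g / r) = √(1410 × 9.81 / 0.810) = √17080 = 130.7 rad/s.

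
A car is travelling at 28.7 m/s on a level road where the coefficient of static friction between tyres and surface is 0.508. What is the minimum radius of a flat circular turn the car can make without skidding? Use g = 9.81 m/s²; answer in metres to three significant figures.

At the limit, μ_s m g = m v²/r, so r_min = v²/(μ_s g) = (28.7)²/(0.508 × 9.81) = 823.7/4.983 = 165.3 m.

165 m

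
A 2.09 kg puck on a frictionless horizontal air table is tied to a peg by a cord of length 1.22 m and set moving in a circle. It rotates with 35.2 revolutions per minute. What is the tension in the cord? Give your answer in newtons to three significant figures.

34.6 N

ω = 35.2 rev/min × 2π/60 = 3.686 rad/s, so v = ωr = 3.686 × 1.22 = 4.497 m/s.
The tension is the only horizontal force, so it supplies the full centripetal force: T = m v²/r = 2.09 × (4.497)²/1.22 = 2.09 × 20.22/1.22 = 34.65 N.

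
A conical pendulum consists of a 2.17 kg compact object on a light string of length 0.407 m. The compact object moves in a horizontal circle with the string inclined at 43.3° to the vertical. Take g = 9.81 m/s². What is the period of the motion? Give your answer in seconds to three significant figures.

r = L sinθ = 0.2791 m. From T sinθ = mω²r and T cosθ = mg: tanθ = ω²r/g, so ω² = g tanθ / r = g/(L cosθ).
ω = √(g/(L cosθ)) = √(9.81/(0.407 × 0.7278)) = √33.12 = 5.755 rad/s.
Period = 2π/ω = 1.092 s.

1.09 s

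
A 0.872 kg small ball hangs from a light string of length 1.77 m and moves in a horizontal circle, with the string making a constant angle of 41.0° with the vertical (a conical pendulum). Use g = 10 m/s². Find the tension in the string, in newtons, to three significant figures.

11.6 N

Vertically the bob has no acceleration, so T cosθ = mg.
T = mg/cosθ = 0.872 × 10.0 / cos 41.0° = 8.720/0.7547 = 11.55 N.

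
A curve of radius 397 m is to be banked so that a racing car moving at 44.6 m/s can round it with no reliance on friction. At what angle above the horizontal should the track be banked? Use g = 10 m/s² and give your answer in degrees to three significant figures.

For a frictionless banked turn: horizontally N sinθ = mv²/r and vertically N cosθ = mg.
Dividing: tanθ = v²/(r g) = (44.6)²/(397 × 10.0) = 1989/3970 = 0.5010.
θ = arctan(0.5010) = 26.61°.

26.6°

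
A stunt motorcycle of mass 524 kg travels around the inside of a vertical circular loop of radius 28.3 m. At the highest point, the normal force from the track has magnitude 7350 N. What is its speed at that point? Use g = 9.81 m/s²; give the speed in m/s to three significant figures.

26.0 m/s

At the top, N + mg = mv²/r, so v = √(r(N/m + g)) = √(28.3 × (7350/524 + 9.81)) = √(28.3 × 23.84) = √674.6 = 25.97 m/s.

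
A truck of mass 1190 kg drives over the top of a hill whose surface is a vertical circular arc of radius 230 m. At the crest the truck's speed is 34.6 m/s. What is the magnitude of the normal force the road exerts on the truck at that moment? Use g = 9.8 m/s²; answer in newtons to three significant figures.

At the crest the centripetal acceleration points downward (toward the centre of the arc), so mg − N = mv²/r.
N = m(g − v²/r) = 1190 × (9.8 − (34.6)²/230) = 1190 × (9.8 − 5.205) = 1190 × 4.595 = 5468 N.

5470 N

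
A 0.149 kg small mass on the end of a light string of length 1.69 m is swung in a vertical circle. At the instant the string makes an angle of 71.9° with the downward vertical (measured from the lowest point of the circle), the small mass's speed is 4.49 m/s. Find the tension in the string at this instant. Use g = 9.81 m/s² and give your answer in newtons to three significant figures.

Take the radial direction toward the centre of the circle as positive. The component of the weight along the string toward the centre is −mg cos φ (φ measured from the bottom), so Newton's second law along the string gives T − mg cos φ = m v²/r.
cos 71.9° = 0.3107, so T = m(v²/r + g cos φ) = 0.149 × ((4.49)²/1.69 + 9.81 × 0.3107) = 0.149 × (11.93 + (3.048)) = 0.149 × 14.98 = 2.232 N.

2.23 N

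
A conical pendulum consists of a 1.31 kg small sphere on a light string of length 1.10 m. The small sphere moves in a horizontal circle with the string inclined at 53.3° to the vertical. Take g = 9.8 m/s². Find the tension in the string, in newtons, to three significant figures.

Vertically the bob has no acceleration, so T cosθ = mg.
T = mg/cosθ = 1.31 × 9.8 / cos 53.3° = 12.84/0.5976 = 21.48 N.

21.5 N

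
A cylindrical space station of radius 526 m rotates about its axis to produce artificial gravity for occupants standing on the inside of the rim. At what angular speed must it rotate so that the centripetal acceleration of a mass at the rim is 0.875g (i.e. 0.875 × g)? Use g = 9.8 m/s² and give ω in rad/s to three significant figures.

0.128 rad/s

Centripetal acceleration a_c = ω²r. Setting ω²r = 0.875g:
ω = √(0.875g / r) = √(0.875 × 9.8 / 526) = √0.01630 = 0.1277 rad/s.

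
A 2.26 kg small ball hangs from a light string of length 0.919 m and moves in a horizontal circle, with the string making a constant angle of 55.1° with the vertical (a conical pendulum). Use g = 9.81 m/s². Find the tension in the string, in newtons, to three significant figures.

38.7 N

Vertically the bob has no acceleration, so T cosθ = mg.
T = mg/cosθ = 2.26 × 9.81 / cos 55.1° = 22.17/0.5721 = 38.75 N.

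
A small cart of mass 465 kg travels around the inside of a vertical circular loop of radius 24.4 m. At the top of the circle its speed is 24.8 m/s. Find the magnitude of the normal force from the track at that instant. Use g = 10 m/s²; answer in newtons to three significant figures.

At the top, both N and the weight mg point inward (toward the centre), so N + mg = mv²/r.
N = m(v²/r − g) = 465 × ((24.8)²/24.4 − 10.0) = 465 × (25.21 − 10.0) = 465 × 15.21 = 7071 N.

7070 N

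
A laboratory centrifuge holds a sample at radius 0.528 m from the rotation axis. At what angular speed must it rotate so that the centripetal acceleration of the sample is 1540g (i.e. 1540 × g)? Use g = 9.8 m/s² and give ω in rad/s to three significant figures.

169 rad/s

Centripetal acceleration a_c = ω²r. Setting ω²r = 1540g:
ω = √(1540g / r) = √(1540 × 9.8 / 0.528) = √28580 = 169.1 rad/s.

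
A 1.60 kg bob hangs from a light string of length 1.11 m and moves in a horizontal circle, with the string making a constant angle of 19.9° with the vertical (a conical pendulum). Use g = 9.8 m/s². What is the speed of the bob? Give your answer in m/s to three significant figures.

The radius of the circle is r = L sinθ = 1.11 × sin 19.9° = 0.3778 m.
Horizontally T sinθ = mv²/r and vertically T cosθ = mg, so tanθ = v²/(rg).
v = √(r g tanθ) = √(0.3778 × 9.8 × 0.3620) = √1.340 = 1.158 m/s.

1.16 m/s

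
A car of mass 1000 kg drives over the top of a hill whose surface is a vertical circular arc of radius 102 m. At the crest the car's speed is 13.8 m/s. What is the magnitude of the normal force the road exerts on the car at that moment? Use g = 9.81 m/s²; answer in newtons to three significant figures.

At the crest the centripetal acceleration points downward (toward the centre of the arc), so mg − N = mv²/r.
N = m(g − v²/r) = 1000 × (9.81 − (13.8)²/102) = 1000 × (9.81 − 1.867) = 1000 × 7.943 = 7943 N.

7940 N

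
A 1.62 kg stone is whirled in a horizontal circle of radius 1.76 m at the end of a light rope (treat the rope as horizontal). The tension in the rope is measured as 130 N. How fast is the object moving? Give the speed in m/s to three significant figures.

T = m v²/r ⇒ v = √(T r / m) = √(130 × 1.76 / 1.62) = √141.2 = 11.88 m/s.

11.9 m/s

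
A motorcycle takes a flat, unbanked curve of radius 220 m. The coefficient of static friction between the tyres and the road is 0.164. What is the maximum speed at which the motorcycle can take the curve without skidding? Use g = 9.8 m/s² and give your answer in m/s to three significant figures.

18.8 m/s

On a flat curve, static friction is the only horizontal force, so it must supply the full centripetal force: μ_s m g = m v²/r.
Mass cancels: v_max = √(μ_s g r) = √(0.164 × 9.8 × 220) = √353.6 = 18.80 m/s.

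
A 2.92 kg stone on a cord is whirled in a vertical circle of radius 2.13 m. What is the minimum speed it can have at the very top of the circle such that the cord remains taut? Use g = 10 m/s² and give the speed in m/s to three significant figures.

At the highest point the centre is directly below, so both the weight and T act inward: T + mg = mv²/r.
At minimum speed T → 0, so mg = mv_min²/r ⇒ v_min = √(g r) = √(10.0 × 2.13) = 4.615 m/s.

4.62 m/s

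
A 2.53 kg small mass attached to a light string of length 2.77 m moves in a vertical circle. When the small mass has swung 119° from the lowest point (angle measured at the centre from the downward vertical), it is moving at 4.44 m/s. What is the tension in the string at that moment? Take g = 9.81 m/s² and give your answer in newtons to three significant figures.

5.97 N

Take the radial direction toward the centre of the circle as positive. The component of the weight along the string toward the centre is −mg cos φ (φ measured from the bottom), so Newton's second law along the string gives T − mg cos φ = m v²/r.
cos 119° = -0.4848, so T = m(v²/r + g cos φ) = 2.53 × ((4.44)²/2.77 + 9.81 × -0.4848) = 2.53 × (7.117 + (-4.756)) = 2.53 × 2.361 = 5.973 N.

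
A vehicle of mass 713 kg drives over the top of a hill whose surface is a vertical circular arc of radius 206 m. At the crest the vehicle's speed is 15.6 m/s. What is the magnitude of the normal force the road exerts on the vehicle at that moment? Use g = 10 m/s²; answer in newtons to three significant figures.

6290 N

At the crest the centripetal acceleration points downward (toward the centre of the arc), so mg − N = mv²/r.
N = m(g − v²/r) = 713 × (10.0 − (15.6)²/206) = 713 × (10.0 − 1.181) = 713 × 8.819 = 6288 N.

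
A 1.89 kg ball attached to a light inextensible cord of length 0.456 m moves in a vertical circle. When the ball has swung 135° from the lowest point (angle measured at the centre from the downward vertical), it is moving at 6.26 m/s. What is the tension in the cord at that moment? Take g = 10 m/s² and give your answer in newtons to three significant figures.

149 N

Take the radial direction toward the centre of the circle as positive. The component of the weight along the string toward the centre is −mg cos φ (φ measured from the bottom), so Newton's second law along the string gives T − mg cos φ = m v²/r.
cos 135° = -0.7071, so T = m(v²/r + g cos φ) = 1.89 × ((6.26)²/0.456 + 10.0 × -0.7071) = 1.89 × (85.94 + (-7.071)) = 1.89 × 78.87 = 149.1 N.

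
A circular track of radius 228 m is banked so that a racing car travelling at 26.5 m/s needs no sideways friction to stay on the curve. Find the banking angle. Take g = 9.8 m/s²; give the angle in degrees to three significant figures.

With no friction, the horizontal component of the normal force provides the centripetal force: N sinθ = mv²/r, while N cosθ = mg vertically.
Dividing: tanθ = v²/(r g) = (26.5)²/(228 × 9.8) = 702.2/2234 = 0.3143.
θ = arctan(0.3143) = 17.45°.

17.4°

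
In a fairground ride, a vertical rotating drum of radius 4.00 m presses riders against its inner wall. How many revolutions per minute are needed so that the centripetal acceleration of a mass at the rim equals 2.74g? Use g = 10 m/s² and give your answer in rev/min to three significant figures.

25.0 rev/min

Require ω²r = 2.74g, so ω = √(2.74 × 10.0/4.00) = 2.617 rad/s.
In rev/min: ω × 60/(2π) = 2.617 × 60/(2π) = 24.99 rev/min.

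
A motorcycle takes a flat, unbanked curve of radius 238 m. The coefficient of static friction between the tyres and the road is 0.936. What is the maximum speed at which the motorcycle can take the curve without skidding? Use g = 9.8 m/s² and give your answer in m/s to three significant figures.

Friction provides the centripetal force on a flat curve. At maximum speed it is at its limiting value: μ_s m g = m v²/r.
Mass cancels: v_max = √(μ_s g r) = √(0.936 × 9.8 × 238) = √2183 = 46.72 m/s.

46.7 m/s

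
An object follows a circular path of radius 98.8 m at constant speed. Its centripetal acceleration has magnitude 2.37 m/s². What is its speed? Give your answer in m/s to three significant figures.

a_c = v²/r ⇒ v = √(a_c · r) = √(2.37 × 98.8) = √234.2 = 15.30 m/s.

15.3 m/s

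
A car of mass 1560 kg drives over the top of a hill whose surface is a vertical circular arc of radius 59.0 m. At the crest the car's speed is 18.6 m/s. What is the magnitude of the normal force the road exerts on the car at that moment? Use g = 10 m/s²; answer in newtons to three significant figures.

At the crest the centripetal acceleration points downward (toward the centre of the arc), so mg − N = mv²/r.
N = m(g − v²/r) = 1560 × (10.0 − (18.6)²/59.0) = 1560 × (10.0 − 5.864) = 1560 × 4.136 = 6453 N.

6450 N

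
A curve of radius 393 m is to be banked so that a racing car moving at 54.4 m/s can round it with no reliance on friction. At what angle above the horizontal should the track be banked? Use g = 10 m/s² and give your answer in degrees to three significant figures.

For a frictionless banked turn: horizontally N sinθ = mv²/r and vertically N cosθ = mg.
Dividing: tanθ = v²/(r g) = (54.4)²/(393 × 10.0) = 2959/3930 = 0.7530.
θ = arctan(0.7530) = 36.98°.

37.0°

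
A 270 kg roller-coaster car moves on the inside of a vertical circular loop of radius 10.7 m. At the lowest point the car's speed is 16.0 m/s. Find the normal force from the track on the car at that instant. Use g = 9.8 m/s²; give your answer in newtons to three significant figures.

At the lowest point, N points up (toward the centre) and the weight mg points down (away from the centre), so the net inward force is N − mg = mv²/r.
N = m(v²/r + g) = 270 × ((16.0)²/10.7 + 9.8) = 270 × (23.93 + 9.8) = 270 × 33.73 = 9106 N.

9110 N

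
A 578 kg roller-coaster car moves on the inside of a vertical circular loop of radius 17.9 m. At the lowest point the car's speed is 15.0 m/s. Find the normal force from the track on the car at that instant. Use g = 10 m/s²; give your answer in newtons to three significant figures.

13000 N

At the lowest point, N points up (toward the centre) and the weight mg points down (away from the centre), so the net inward force is N − mg = mv²/r.
N = m(v²/r + g) = 578 × ((15.0)²/17.9 + 10.0) = 578 × (12.57 + 10.0) = 578 × 22.57 = 13050 N.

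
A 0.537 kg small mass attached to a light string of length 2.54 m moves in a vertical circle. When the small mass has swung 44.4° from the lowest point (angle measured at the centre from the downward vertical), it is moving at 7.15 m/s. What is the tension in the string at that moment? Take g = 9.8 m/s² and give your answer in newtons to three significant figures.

Take the radial direction toward the centre of the circle as positive. The component of the weight along the string toward the centre is −mg cos φ (φ measured from the bottom), so Newton's second law along the string gives T − mg cos φ = m v²/r.
cos 44.4° = 0.7145, so T = m(v²/r + g cos φ) = 0.537 × ((7.15)²/2.54 + 9.8 × 0.7145) = 0.537 × (20.13 + (7.002)) = 0.537 × 27.13 = 14.57 N.

14.6 N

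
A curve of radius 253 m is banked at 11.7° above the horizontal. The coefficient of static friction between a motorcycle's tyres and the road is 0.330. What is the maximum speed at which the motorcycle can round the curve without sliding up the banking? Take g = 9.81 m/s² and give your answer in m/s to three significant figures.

At the maximum speed, friction acts down the slope at its limiting value f = μN. Radially (horizontal, toward centre): N sinθ + μN cosθ = mv²/r. Vertically: N cosθ − μN sinθ = mg.
Dividing: v² = r g (sinθ + μcosθ)/(cosθ − μsinθ).
sinθ + μcosθ = 0.2028 + 0.330×0.9792 = 0.5259; cosθ − μsinθ = 0.9792 − 0.330×0.2028 = 0.9123.
v² = 253 × 9.81 × 0.5259/0.9123 = 1431 m²/s², so v = 37.83 m/s.

37.8 m/s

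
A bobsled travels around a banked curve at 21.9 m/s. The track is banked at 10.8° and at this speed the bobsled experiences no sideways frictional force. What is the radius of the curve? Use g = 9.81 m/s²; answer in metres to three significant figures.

Frictionless banking: tanθ = v²/(rg), so r = v²/(g tanθ).
r = (21.9)²/(9.81 × tan 10.8°) = 479.6/(9.81 × 0.1908) = 479.6/1.871 = 256.3 m.

256 m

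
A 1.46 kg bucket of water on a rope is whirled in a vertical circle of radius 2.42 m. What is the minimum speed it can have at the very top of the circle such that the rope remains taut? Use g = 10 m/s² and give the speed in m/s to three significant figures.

At the highest point the centre is directly below, so both the weight and T act inward: T + mg = mv²/r.
At minimum speed T → 0, so mg = mv_min²/r ⇒ v_min = √(g r) = √(10.0 × 2.42) = 4.919 m/s.

4.92 m/s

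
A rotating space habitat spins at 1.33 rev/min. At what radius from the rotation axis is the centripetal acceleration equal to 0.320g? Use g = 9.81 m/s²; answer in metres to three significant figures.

162 m

ω = 1.33 rev/min × 2π/60 = 0.1393 rad/s.
a_c = ω²r = 0.320g ⇒ r = 0.320 × 9.81 / (0.1393)² = 3.139/0.01940 = 161.8 m.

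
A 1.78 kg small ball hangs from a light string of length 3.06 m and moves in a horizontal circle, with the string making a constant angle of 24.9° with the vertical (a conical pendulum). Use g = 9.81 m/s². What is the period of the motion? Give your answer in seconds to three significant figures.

r = L sinθ = 1.288 m. From T sinθ = mω²r and T cosθ = mg: tanθ = ω²r/g, so ω² = g tanθ / r = g/(L cosθ).
ω = √(g/(L cosθ)) = √(9.81/(3.06 × 0.9070)) = √3.534 = 1.880 rad/s.
Period = 2π/ω = 3.342 s.

3.34 s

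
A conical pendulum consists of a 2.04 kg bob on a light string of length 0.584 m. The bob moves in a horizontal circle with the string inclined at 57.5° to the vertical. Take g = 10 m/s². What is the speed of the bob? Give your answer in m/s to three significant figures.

2.78 m/s

The radius of the circle is r = L sinθ = 0.584 × sin 57.5° = 0.4925 m.
Horizontally T sinθ = mv²/r and vertically T cosθ = mg, so tanθ = v²/(rg).
v = √(r g tanθ) = √(0.4925 × 10.0 × 1.570) = √7.731 = 2.781 m/s.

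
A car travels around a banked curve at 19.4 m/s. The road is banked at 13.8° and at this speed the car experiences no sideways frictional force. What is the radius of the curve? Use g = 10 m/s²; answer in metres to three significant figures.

153 m

Frictionless banking: tanθ = v²/(rg), so r = v²/(g tanθ).
r = (19.4)²/(10.0 × tan 13.8°) = 376.4/(10.0 × 0.2456) = 376.4/2.456 = 153.2 m.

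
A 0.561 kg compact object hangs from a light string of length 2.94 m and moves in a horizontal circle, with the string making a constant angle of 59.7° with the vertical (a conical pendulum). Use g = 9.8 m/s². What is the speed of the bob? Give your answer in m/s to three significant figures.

6.52 m/s

The radius of the circle is r = L sinθ = 2.94 × sin 59.7° = 2.538 m.
Horizontally T sinθ = mv²/r and vertically T cosθ = mg, so tanθ = v²/(rg).
v = √(r g tanθ) = √(2.538 × 9.8 × 1.711) = √42.57 = 6.525 m/s.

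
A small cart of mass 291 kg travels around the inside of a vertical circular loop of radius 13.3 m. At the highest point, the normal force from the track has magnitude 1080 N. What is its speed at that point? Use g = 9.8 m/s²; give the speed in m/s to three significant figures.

13.4 m/s

At the top, N + mg = mv²/r, so v = √(r(N/m + g)) = √(13.3 × (1080/291 + 9.8)) = √(13.3 × 13.51) = √179.7 = 13.41 m/s.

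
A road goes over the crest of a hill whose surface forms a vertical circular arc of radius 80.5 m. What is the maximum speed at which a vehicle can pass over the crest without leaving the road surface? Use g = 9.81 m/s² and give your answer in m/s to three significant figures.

At the crest the centre of the circle is below the vehicle, so the net downward (centripetal) force is mg − N = mv²/r.
The vehicle leaves the road when N → 0, giving v_max = √(g r) = √(9.81 × 80.5) = 28.10 m/s.

28.1 m/s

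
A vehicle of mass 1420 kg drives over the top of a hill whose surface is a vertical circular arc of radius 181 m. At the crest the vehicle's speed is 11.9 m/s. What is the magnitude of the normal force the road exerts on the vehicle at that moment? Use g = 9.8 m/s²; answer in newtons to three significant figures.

12800 N

At the crest the centripetal acceleration points downward (toward the centre of the arc), so mg − N = mv²/r.
N = m(g − v²/r) = 1420 × (9.8 − (11.9)²/181) = 1420 × (9.8 − 0.7824) = 1420 × 9.018 = 12810 N.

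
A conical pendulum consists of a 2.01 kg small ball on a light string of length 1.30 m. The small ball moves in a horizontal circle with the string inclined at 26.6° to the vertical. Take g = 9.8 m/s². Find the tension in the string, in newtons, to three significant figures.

22.0 N

Vertically the bob has no acceleration, so T cosθ = mg.
T = mg/cosθ = 2.01 × 9.8 / cos 26.6° = 19.70/0.8942 = 22.03 N.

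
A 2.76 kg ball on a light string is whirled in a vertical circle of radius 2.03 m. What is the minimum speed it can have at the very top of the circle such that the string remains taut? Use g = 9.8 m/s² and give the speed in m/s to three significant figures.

4.46 m/s

At the highest point the centre is directly below, so both the weight and T act inward: T + mg = mv²/r.
At minimum speed T → 0, so mg = mv_min²/r ⇒ v_min = √(g r) = √(9.8 × 2.03) = 4.460 m/s.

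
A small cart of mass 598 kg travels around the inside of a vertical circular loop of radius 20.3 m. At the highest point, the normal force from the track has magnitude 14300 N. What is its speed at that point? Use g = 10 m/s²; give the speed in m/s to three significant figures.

At the top, N + mg = mv²/r, so v = √(r(N/m + g)) = √(20.3 × (14300/598 + 10.0)) = √(20.3 × 33.91) = √688.4 = 26.24 m/s.

26.2 m/s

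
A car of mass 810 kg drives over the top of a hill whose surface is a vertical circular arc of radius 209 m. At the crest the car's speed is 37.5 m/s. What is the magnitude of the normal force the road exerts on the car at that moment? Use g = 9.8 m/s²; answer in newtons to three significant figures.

2490 N

At the crest the centripetal acceleration points downward (toward the centre of the arc), so mg − N = mv²/r.
N = m(g − v²/r) = 810 × (9.8 − (37.5)²/209) = 810 × (9.8 − 6.728) = 810 × 3.072 = 2488 N.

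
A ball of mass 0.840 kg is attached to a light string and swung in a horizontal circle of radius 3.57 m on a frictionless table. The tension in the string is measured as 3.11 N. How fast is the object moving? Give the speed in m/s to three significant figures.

3.64 m/s

T = m v²/r ⇒ v = √(T r / m) = √(3.11 × 3.57 / 0.840) = √13.22 = 3.636 m/s.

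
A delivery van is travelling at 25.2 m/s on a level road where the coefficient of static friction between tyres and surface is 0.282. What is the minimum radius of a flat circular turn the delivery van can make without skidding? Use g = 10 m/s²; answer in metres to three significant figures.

225 m

At the limit, μ_s m g = m v²/r, so r_min = v²/(μ_s g) = (25.2)²/(0.282 × 10.0) = 635.0/2.820 = 225.2 m.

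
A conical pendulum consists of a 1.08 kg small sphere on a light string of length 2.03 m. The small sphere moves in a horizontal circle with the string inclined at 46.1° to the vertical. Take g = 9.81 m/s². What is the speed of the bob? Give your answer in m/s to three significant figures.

The radius of the circle is r = L sinθ = 2.03 × sin 46.1° = 1.463 m.
Horizontally T sinθ = mv²/r and vertically T cosθ = mg, so tanθ = v²/(rg).
v = √(r g tanθ) = √(1.463 × 9.81 × 1.039) = √14.91 = 3.861 m/s.

3.86 m/s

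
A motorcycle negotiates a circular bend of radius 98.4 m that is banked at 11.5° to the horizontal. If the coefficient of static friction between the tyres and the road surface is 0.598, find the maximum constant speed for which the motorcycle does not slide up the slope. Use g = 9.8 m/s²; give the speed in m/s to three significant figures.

29.7 m/s

At the maximum speed, friction acts down the slope at its limiting value f = μN. Radially (horizontal, toward centre): N sinθ + μN cosθ = mv²/r. Vertically: N cosθ − μN sinθ = mg.
Dividing: v² = r g (sinθ + μcosθ)/(cosθ − μsinθ).
sinθ + μcosθ = 0.1994 + 0.598×0.9799 = 0.7854; cosθ − μsinθ = 0.9799 − 0.598×0.1994 = 0.8607.
v² = 98.4 × 9.8 × 0.7854/0.8607 = 879.9 m²/s², so v = 29.66 m/s.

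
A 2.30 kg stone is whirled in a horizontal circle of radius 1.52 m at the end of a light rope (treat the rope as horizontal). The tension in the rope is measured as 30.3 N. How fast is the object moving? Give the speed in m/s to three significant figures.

4.47 m/s

T = m v²/r ⇒ v = √(T r / m) = √(30.3 × 1.52 / 2.30) = √20.02 = 4.475 m/s.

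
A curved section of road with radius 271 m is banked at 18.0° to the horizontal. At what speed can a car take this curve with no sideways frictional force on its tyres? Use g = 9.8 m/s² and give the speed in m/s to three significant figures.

29.4 m/s

On a frictionless banked curve, N sinθ = mv²/r and N cosθ = mg, so tanθ = v²/(rg).
v = √(r g tanθ) = √(271 × 9.8 × tan 18.0°) = √(271 × 9.8 × 0.3249) = √862.9 = 29.38 m/s.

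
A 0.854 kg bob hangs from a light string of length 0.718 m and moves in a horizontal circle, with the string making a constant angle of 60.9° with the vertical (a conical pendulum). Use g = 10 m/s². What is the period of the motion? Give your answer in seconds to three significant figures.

r = L sinθ = 0.6274 m. From T sinθ = mω²r and T cosθ = mg: tanθ = ω²r/g, so ω² = g tanθ / r = g/(L cosθ).
ω = √(g/(L cosθ)) = √(10.0/(0.718 × 0.4863)) = √28.64 = 5.351 rad/s.
Period = 2π/ω = 1.174 s.

1.17 s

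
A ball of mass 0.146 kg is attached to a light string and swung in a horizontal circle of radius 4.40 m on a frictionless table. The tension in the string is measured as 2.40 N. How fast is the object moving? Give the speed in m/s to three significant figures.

T = m v²/r ⇒ v = √(T r / m) = √(2.40 × 4.40 / 0.146) = √72.33 = 8.505 m/s.

8.50 m/s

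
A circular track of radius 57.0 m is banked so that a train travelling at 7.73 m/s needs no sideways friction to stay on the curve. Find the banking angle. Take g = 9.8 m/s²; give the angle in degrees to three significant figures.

For a frictionless banked turn: horizontally N sinθ = mv²/r and vertically N cosθ = mg.
Dividing: tanθ = v²/(r g) = (7.73)²/(57.0 × 9.8) = 59.75/558.6 = 0.1070.
θ = arctan(0.1070) = 6.106°.

6.11°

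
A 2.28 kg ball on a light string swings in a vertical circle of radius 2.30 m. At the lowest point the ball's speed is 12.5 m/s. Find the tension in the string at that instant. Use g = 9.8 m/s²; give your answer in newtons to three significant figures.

At the lowest point, T points up (toward the centre) and the weight mg points down (away from the centre), so the net inward force is T − mg = mv²/r.
T = m(v²/r + g) = 2.28 × ((12.5)²/2.30 + 9.8) = 2.28 × (67.93 + 9.8) = 2.28 × 77.73 = 177.2 N.

177 N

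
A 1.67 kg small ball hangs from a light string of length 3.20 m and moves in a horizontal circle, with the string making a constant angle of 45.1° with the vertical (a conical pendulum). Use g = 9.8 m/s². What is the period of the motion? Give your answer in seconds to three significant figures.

3.02 s

r = L sinθ = 2.267 m. From T sinθ = mω²r and T cosθ = mg: tanθ = ω²r/g, so ω² = g tanθ / r = g/(L cosθ).
ω = √(g/(L cosθ)) = √(9.8/(3.20 × 0.7059)) = √4.339 = 2.083 rad/s.
Period = 2π/ω = 3.017 s.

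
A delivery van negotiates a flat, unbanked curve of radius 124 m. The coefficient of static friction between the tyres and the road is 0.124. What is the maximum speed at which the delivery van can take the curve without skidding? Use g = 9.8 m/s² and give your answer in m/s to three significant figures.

12.3 m/s

The only inward force on a level bend is static friction, so at the limit f_s = μ_s N = μ_s m g = m v²/r.
Mass cancels: v_max = √(μ_s g r) = √(0.124 × 9.8 × 124) = √150.7 = 12.28 m/s.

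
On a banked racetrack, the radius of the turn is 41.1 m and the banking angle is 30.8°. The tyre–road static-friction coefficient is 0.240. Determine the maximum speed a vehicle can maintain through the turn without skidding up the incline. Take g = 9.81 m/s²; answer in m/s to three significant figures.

At the maximum speed, friction acts down the slope at its limiting value f = μN. Radially (horizontal, toward centre): N sinθ + μN cosθ = mv²/r. Vertically: N cosθ − μN sinθ = mg.
Dividing: v² = r g (sinθ + μcosθ)/(cosθ − μsinθ).
sinθ + μcosθ = 0.5120 + 0.240×0.8590 = 0.7182; cosθ − μsinθ = 0.8590 − 0.240×0.5120 = 0.7361.
v² = 41.1 × 9.81 × 0.7182/0.7361 = 393.4 m²/s², so v = 19.83 m/s.

19.8 m/s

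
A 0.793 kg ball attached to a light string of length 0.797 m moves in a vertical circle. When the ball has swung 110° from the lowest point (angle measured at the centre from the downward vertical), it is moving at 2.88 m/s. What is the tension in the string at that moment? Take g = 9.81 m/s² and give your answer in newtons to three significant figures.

Take the radial direction toward the centre of the circle as positive. The component of the weight along the string toward the centre is −mg cos φ (φ measured from the bottom), so Newton's second law along the string gives T − mg cos φ = m v²/r.
cos 110° = -0.3420, so T = m(v²/r + g cos φ) = 0.793 × ((2.88)²/0.797 + 9.81 × -0.3420) = 0.793 × (10.41 + (-3.355)) = 0.793 × 7.052 = 5.592 N.

5.59 N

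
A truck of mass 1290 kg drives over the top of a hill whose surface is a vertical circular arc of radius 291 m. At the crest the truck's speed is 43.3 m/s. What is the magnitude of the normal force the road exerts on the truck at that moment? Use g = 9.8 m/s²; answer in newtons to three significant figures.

At the crest the centripetal acceleration points downward (toward the centre of the arc), so mg − N = mv²/r.
N = m(g − v²/r) = 1290 × (9.8 − (43.3)²/291) = 1290 × (9.8 − 6.443) = 1290 × 3.357 = 4331 N.

4330 N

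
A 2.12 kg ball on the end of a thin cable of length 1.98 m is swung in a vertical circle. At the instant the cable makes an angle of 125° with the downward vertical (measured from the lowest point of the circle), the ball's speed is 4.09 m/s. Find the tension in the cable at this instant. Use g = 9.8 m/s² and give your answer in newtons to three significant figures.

Take the radial direction toward the centre of the circle as positive. The component of the weight along the string toward the centre is −mg cos φ (φ measured from the bottom), so Newton's second law along the string gives T − mg cos φ = m v²/r.
cos 125° = -0.5736, so T = m(v²/r + g cos φ) = 2.12 × ((4.09)²/1.98 + 9.8 × -0.5736) = 2.12 × (8.449 + (-5.621)) = 2.12 × 2.827 = 5.994 N.

5.99 N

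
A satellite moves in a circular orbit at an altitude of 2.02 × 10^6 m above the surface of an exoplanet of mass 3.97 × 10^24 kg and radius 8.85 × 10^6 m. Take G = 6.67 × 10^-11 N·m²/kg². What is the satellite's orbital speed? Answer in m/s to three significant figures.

4940 m/s

Orbital radius r = R + h = 8.85 × 10^6 + 2.02 × 10^6 = 1.087 × 10^7 m.
Gravity supplies the centripetal force: G M m / r² = m v² / r, so v = √(GM/r).
v = √(6.67 × 10^-11 × 3.97 × 10^24 / 1.087 × 10^7) = √(2.436 × 10^7) = 4936 m/s.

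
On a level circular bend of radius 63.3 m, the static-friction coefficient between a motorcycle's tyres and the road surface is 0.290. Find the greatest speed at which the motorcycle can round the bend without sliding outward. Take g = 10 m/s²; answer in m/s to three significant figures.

13.5 m/s

The only inward force on a level bend is static friction, so at the limit f_s = μ_s N = μ_s m g = m v²/r.
Mass cancels: v_max = √(μ_s g r) = √(0.290 × 10.0 × 63.3) = √183.6 = 13.55 m/s.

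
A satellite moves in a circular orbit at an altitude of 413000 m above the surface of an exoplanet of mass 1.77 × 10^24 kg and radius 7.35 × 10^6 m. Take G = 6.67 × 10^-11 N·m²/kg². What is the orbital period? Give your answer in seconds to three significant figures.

12500 s

r = R + h = 7.35 × 10^6 + 413000 = 7.763 × 10^6 m. Gravity provides the centripetal force: G M m / r² = m v² / r ⇒ v = √(GM/r) = 3900 m/s.
T = 2πr/v = 2π × 7.763 × 10^6 / 3900 = 12510 s.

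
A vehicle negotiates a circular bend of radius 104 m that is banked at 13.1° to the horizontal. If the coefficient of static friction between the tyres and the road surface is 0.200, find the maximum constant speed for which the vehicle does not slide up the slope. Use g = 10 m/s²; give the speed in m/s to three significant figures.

21.7 m/s

At the maximum speed, friction acts down the slope at its limiting value f = μN. Radially (horizontal, toward centre): N sinθ + μN cosθ = mv²/r. Vertically: N cosθ − μN sinθ = mg.
Dividing: v² = r g (sinθ + μcosθ)/(cosθ − μsinθ).
sinθ + μcosθ = 0.2267 + 0.200×0.9740 = 0.4214; cosθ − μsinθ = 0.9740 − 0.200×0.2267 = 0.9286.
v² = 104 × 10.0 × 0.4214/0.9286 = 472.0 m²/s², so v = 21.73 m/s.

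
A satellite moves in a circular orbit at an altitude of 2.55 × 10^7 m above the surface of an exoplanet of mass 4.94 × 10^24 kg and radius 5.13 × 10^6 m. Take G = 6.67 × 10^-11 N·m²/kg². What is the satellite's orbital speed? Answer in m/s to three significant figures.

3280 m/s

Orbital radius r = R + h = 5.13 × 10^6 + 2.55 × 10^7 = 3.063 × 10^7 m.
Gravity supplies the centripetal force: G M m / r² = m v² / r, so v = √(GM/r).
v = √(6.67 × 10^-11 × 4.94 × 10^24 / 3.063 × 10^7) = √(1.076 × 10^7) = 3280 m/s.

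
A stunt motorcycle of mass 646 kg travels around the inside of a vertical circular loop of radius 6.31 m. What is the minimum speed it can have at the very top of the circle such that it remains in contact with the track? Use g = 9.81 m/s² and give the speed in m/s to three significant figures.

At the top, both weight mg and N point toward the centre: N + mg = mv²/r.
At minimum speed N → 0, so mg = mv_min²/r ⇒ v_min = √(g r) = √(9.81 × 6.31) = 7.868 m/s.

7.87 m/s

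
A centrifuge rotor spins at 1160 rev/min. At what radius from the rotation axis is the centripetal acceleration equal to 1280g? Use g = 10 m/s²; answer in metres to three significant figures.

ω = 1160 rev/min × 2π/60 = 121.5 rad/s.
a_c = ω²r = 1280g ⇒ r = 1280 × 10.0 / (121.5)² = 12800/14760 = 0.8674 m.

0.867 m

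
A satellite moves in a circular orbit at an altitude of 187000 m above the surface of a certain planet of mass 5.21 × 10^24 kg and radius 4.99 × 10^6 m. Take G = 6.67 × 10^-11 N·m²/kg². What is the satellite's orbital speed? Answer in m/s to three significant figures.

Orbital radius r = R + h = 4.99 × 10^6 + 187000 = 5.177 × 10^6 m.
Gravity supplies the centripetal force: G M m / r² = m v² / r, so v = √(GM/r).
v = √(6.67 × 10^-11 × 5.21 × 10^24 / 5.177 × 10^6) = √(6.713 × 10^7) = 8193 m/s.

8190 m/s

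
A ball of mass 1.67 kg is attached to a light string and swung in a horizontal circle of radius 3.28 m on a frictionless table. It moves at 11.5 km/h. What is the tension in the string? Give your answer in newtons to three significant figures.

v = 11.5 km/h = 11.5/3.6 = 3.194 m/s.
The tension is the only horizontal force, so it supplies the full centripetal force: T = m v²/r = 1.67 × (3.194)²/3.28 = 1.67 × 10.20/3.28 = 5.196 N.

5.20 N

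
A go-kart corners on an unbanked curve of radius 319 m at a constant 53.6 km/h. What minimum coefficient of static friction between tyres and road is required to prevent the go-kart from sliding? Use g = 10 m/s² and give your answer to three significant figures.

v = 53.6/3.6 = 14.89 m/s.
Friction provides the centripetal force: μ_s m g = m v²/r, so μ_s = v²/(g r) = (14.89)²/(10.0 × 319) = 221.7/3190 = 0.06949.

0.0695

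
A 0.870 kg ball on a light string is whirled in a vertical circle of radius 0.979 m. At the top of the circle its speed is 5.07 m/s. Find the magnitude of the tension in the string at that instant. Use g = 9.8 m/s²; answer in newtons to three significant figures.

At the top, both T and the weight mg point inward (toward the centre), so T + mg = mv²/r.
T = m(v²/r − g) = 0.870 × ((5.07)²/0.979 − 9.8) = 0.870 × (26.26 − 9.8) = 0.870 × 16.46 = 14.32 N.

14.3 N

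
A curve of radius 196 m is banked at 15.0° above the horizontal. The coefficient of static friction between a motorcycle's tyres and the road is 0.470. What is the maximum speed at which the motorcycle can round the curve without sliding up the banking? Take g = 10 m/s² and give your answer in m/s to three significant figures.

40.7 m/s

At the maximum speed, friction acts down the slope at its limiting value f = μN. Radially (horizontal, toward centre): N sinθ + μN cosθ = mv²/r. Vertically: N cosθ − μN sinθ = mg.
Dividing: v² = r g (sinθ + μcosθ)/(cosθ − μsinθ).
sinθ + μcosθ = 0.2588 + 0.470×0.9659 = 0.7128; cosθ − μsinθ = 0.9659 − 0.470×0.2588 = 0.8443.
v² = 196 × 10.0 × 0.7128/0.8443 = 1655 m²/s², so v = 40.68 m/s.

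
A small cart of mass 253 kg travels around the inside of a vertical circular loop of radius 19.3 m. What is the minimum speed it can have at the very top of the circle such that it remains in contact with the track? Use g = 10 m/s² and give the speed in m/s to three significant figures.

13.9 m/s

At the highest point the centre is directly below, so both the weight and N act inward: N + mg = mv²/r.
At minimum speed N → 0, so mg = mv_min²/r ⇒ v_min = √(g r) = √(10.0 × 19.3) = 13.89 m/s.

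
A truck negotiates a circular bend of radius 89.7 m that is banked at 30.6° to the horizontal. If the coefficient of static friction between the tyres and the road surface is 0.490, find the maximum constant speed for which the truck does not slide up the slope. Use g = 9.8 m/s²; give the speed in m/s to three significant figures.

36.6 m/s

At the maximum speed, friction acts down the slope at its limiting value f = μN. Radially (horizontal, toward centre): N sinθ + μN cosθ = mv²/r. Vertically: N cosθ − μN sinθ = mg.
Dividing: v² = r g (sinθ + μcosθ)/(cosθ − μsinθ).
sinθ + μcosθ = 0.5090 + 0.490×0.8607 = 0.9308; cosθ − μsinθ = 0.8607 − 0.490×0.5090 = 0.6113.
v² = 89.7 × 9.8 × 0.9308/0.6113 = 1338 m²/s², so v = 36.59 m/s.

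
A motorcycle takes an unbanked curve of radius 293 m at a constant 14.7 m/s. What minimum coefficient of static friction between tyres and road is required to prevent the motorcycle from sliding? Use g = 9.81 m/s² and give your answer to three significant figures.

0.0752

Friction provides the centripetal force: μ_s m g = m v²/r, so μ_s = v²/(g r) = (14.70)²/(9.81 × 293) = 216.1/2874 = 0.07518.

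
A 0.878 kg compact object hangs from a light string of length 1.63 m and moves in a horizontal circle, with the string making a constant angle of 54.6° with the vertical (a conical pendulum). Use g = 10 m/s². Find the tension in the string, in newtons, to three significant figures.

Vertically the bob has no acceleration, so T cosθ = mg.
T = mg/cosθ = 0.878 × 10.0 / cos 54.6° = 8.780/0.5793 = 15.16 N.

15.2 N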